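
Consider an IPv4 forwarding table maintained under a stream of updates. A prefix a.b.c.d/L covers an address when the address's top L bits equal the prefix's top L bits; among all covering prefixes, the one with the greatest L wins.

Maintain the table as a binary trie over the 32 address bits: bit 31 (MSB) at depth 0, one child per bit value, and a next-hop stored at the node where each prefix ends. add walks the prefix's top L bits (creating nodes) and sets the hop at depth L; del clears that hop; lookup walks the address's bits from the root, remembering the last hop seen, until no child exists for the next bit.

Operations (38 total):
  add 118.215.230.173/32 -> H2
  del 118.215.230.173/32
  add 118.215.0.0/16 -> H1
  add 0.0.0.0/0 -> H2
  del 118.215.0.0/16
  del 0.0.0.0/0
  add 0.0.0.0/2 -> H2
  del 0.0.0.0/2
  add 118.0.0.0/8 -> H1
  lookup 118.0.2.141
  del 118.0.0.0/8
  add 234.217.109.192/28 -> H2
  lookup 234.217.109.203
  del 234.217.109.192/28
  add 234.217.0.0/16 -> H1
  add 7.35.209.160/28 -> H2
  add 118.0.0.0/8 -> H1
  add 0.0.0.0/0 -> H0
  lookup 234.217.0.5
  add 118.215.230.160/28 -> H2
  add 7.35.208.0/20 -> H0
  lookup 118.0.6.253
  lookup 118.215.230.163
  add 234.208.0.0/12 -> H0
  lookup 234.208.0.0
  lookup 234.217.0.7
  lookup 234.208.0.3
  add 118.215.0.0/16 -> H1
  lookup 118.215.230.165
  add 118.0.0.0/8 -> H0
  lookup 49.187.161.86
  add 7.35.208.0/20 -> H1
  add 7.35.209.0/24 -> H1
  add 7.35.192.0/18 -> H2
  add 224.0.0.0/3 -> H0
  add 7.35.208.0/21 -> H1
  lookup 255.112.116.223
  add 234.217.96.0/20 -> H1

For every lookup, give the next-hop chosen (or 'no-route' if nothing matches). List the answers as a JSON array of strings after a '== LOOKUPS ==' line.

Process each operation:
  + 118.215.230.173/32 (H2) depth=32
  - 118.215.230.173/32 clear@32
  + 118.215.0.0/16 (H1) depth=16
  + 0.0.0.0/0 (H2) depth=0
  - 118.215.0.0/16 clear@16
  - 0.0.0.0/0 clear@0
  + 0.0.0.0/2 (H2) depth=2
  - 0.0.0.0/2 clear@2
  + 118.0.0.0/8 (H1) depth=8
  Q 118.0.2.141: descend 01110110 ; hops seen [H1] ; pick H1
  - 118.0.0.0/8 clear@8
  + 234.217.109.192/28 (H2) depth=28
  Q 234.217.109.203: descend 1110101011011001011011011100 ; hops seen [H2] ; pick H2
  - 234.217.109.192/28 clear@28
  + 234.217.0.0/16 (H1) depth=16
  + 7.35.209.160/28 (H2) depth=28
  + 118.0.0.0/8 (H1) depth=8
  + 0.0.0.0/0 (H0) depth=0
  Q 234.217.0.5: descend 11101010110110010 ; hops seen [H0,H1] ; pick H1
  + 118.215.230.160/28 (H2) depth=28
  + 7.35.208.0/20 (H0) depth=20
  Q 118.0.6.253: descend 01110110 ; hops seen [H0,H1] ; pick H1
  Q 118.215.230.163: descend 0111011011010111111001101010 ; hops seen [H0,H1,H2] ; pick H2
  + 234.208.0.0/12 (H0) depth=12
  Q 234.208.0.0: descend 111010101101 ; hops seen [H0,H0] ; pick H0
  Q 234.217.0.7: descend 11101010110110010 ; hops seen [H0,H0,H1] ; pick H1
  Q 234.208.0.3: descend 111010101101 ; hops seen [H0,H0] ; pick H0
  + 118.215.0.0/16 (H1) depth=16
  Q 118.215.230.165: descend 0111011011010111111001101010 ; hops seen [H0,H1,H1,H2] ; pick H2
  + 118.0.0.0/8 (H0) depth=8
  Q 49.187.161.86: descend 00 ; hops seen [H0] ; pick H0
  + 7.35.208.0/20 (H1) depth=20
  + 7.35.209.0/24 (H1) depth=24
  + 7.35.192.0/18 (H2) depth=18
  + 224.0.0.0/3 (H0) depth=3
  + 7.35.208.0/21 (H1) depth=21
  Q 255.112.116.223: descend 111 ; hops seen [H0,H0] ; pick H0
  + 234.217.96.0/20 (H1) depth=20

== LOOKUPS ==
["H1","H2","H1","H1","H2","H0","H1","H0","H2","H0","H0"]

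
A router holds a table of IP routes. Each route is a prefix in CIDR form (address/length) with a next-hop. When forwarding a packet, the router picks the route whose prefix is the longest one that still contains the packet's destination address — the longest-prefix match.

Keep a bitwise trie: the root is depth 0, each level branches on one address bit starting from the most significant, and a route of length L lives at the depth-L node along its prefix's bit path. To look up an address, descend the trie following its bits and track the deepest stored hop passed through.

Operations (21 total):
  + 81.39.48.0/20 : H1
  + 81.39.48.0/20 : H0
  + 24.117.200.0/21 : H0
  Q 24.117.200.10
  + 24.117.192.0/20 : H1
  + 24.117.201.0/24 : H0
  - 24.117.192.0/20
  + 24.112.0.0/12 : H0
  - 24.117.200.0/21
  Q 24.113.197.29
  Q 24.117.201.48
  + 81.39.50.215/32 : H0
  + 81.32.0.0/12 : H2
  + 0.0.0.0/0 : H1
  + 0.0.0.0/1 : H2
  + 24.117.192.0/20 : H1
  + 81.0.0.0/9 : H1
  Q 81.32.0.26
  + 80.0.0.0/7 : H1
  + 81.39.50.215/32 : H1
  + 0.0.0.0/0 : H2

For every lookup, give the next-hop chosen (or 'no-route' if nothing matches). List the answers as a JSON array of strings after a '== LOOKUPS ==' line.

Apply in order:
  + 81.39.48.0/20 (H1) depth=20
  + 81.39.48.0/20 (H0) depth=20
  + 24.117.200.0/21 (H0) depth=21
  lookup 24.117.200.10: bits 000110000111010111001 walk d0:-→d1:-→d2:-→d3:-→d4:-→d5:-→d6:-→d7:-→d8:-→d9:-→d10:-→d11:-→d12:-→d13:-→d14:-→d15:-→d16:-→d17:-→d18:-→d19:-→d20:-→d21:H0 -> H0
  + 24.117.192.0/20 (H1) depth=20
  + 24.117.201.0/24 (H0) depth=24
  - 24.117.192.0/20 clear@20
  + 24.112.0.0/12 (H0) depth=12
  - 24.117.200.0/21 clear@21
  lookup 24.113.197.29: bits 0001100001110 walk d0:-→d1:-→d2:-→d3:-→d4:-→d5:-→d6:-→d7:-→d8:-→d9:-→d10:-→d11:-→d12:H0→d13:- -> H0
  lookup 24.117.201.48: bits 000110000111010111001001 walk d0:-→d1:-→d2:-→d3:-→d4:-→d5:-→d6:-→d7:-→d8:-→d9:-→d10:-→d11:-→d12:H0→d13:-→d14:-→d15:-→d16:-→d17:-→d18:-→d19:-→d20:-→d21:-→d22:-→d23:-→d24:H0 -> H0
  + 81.39.50.215/32 (H0) depth=32
  + 81.32.0.0/12 (H2) depth=12
  + 0.0.0.0/0 (H1) depth=0
  + 0.0.0.0/1 (H2) depth=1
  + 24.117.192.0/20 (H1) depth=20
  + 81.0.0.0/9 (H1) depth=9
  lookup 81.32.0.26: bits 0101000100100 walk d0:H1→d1:H2→d2:-→d3:-→d4:-→d5:-→d6:-→d7:-→d8:-→d9:H1→d10:-→d11:-→d12:H2→d13:- -> H2
  + 80.0.0.0/7 (H1) depth=7
  + 81.39.50.215/32 (H1) depth=32
  + 0.0.0.0/0 (H2) depth=0

== LOOKUPS ==
["H0","H0","H0","H2"]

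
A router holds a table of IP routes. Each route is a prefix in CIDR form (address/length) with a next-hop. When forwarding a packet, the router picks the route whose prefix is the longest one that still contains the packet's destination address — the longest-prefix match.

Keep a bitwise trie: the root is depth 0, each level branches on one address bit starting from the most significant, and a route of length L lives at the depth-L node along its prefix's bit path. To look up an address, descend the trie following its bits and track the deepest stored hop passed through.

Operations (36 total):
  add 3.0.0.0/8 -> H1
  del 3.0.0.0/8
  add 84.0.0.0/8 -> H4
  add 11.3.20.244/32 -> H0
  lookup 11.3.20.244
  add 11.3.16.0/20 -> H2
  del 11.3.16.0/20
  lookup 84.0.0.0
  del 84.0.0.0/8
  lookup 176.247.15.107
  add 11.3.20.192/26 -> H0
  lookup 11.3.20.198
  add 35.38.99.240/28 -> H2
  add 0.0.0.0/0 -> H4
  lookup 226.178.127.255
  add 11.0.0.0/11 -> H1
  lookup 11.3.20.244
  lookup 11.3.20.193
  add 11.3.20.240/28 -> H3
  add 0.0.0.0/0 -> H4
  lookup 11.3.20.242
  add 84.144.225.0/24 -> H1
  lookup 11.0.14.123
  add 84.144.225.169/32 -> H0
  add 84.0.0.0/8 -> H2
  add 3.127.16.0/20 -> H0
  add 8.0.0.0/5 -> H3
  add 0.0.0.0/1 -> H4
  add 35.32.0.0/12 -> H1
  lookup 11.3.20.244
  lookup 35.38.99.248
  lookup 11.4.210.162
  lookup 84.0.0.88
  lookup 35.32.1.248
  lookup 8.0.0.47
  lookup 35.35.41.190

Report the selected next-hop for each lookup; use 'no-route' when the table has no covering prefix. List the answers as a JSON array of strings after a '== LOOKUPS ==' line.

Process each operation:
  + 3.0.0.0/8 (H1) depth=8
  del 3.0.0.0/8 (clear depth 8)
  + 84.0.0.0/8 (H4) depth=8
  + 11.3.20.244/32 (H0) depth=32
  lookup 11.3.20.244: bits 00001011000000110001010011110100 walk d0:-→d1:-→d2:-→d3:-→d4:-→d5:-→d6:-→d7:-→d8:-→d9:-→d10:-→d11:-→d12:-→d13:-→d14:-→d15:-→d16:-→d17:-→d18:-→d19:-→d20:-→d21:-→d22:-→d23:-→d24:-→d25:-→d26:-→d27:-→d28:-→d29:-→d30:-→d31:-→d32:H0 -> H0
  + 11.3.16.0/20 (H2) depth=20
  del 11.3.16.0/20 (clear depth 20)
  lookup 84.0.0.0: bits 01010100 walk d0:-→d1:-→d2:-→d3:-→d4:-→d5:-→d6:-→d7:-→d8:H4 -> H4
  del 84.0.0.0/8 (clear depth 8)
  lookup 176.247.15.107: bits ε walk d0:- -> no-route
  + 11.3.20.192/26 (H0) depth=26
  lookup 11.3.20.198: bits 00001011000000110001010011 walk d0:-→d1:-→d2:-→d3:-→d4:-→d5:-→d6:-→d7:-→d8:-→d9:-→d10:-→d11:-→d12:-→d13:-→d14:-→d15:-→d16:-→d17:-→d18:-→d19:-→d20:-→d21:-→d22:-→d23:-→d24:-→d25:-→d26:H0 -> H0
  + 35.38.99.240/28 (H2) depth=28
  + 0.0.0.0/0 (H4) depth=0
  lookup 226.178.127.255: bits ε walk d0:H4 -> H4
  + 11.0.0.0/11 (H1) depth=11
  lookup 11.3.20.244: bits 00001011000000110001010011110100 walk d0:H4→d1:-→d2:-→d3:-→d4:-→d5:-→d6:-→d7:-→d8:-→d9:-→d10:-→d11:H1→d12:-→d13:-→d14:-→d15:-→d16:-→d17:-→d18:-→d19:-→d20:-→d21:-→d22:-→d23:-→d24:-→d25:-→d26:H0→d27:-→d28:-→d29:-→d30:-→d31:-→d32:H0 -> H0
  lookup 11.3.20.193: bits 00001011000000110001010011 walk d0:H4→d1:-→d2:-→d3:-→d4:-→d5:-→d6:-→d7:-→d8:-→d9:-→d10:-→d11:H1→d12:-→d13:-→d14:-→d15:-→d16:-→d17:-→d18:-→d19:-→d20:-→d21:-→d22:-→d23:-→d24:-→d25:-→d26:H0 -> H0
  + 11.3.20.240/28 (H3) depth=28
  + 0.0.0.0/0 (H4) depth=0
  lookup 11.3.20.242: bits 00001011000000110001010011110 walk d0:H4→d1:-→d2:-→d3:-→d4:-→d5:-→d6:-→d7:-→d8:-→d9:-→d10:-→d11:H1→d12:-→d13:-→d14:-→d15:-→d16:-→d17:-→d18:-→d19:-→d20:-→d21:-→d22:-→d23:-→d24:-→d25:-→d26:H0→d27:-→d28:H3→d29:- -> H3
  + 84.144.225.0/24 (H1) depth=24
  lookup 11.0.14.123: bits 00001011000000 walk d0:H4→d1:-→d2:-→d3:-→d4:-→d5:-→d6:-→d7:-→d8:-→d9:-→d10:-→d11:H1→d12:-→d13:-→d14:- -> H1
  + 84.144.225.169/32 (H0) depth=32
  + 84.0.0.0/8 (H2) depth=8
  + 3.127.16.0/20 (H0) depth=20
  + 8.0.0.0/5 (H3) depth=5
  + 0.0.0.0/1 (H4) depth=1
  + 35.32.0.0/12 (H1) depth=12
  lookup 11.3.20.244: bits 00001011000000110001010011110100 walk d0:H4→d1:H4→d2:-→d3:-→d4:-→d5:H3→d6:-→d7:-→d8:-→d9:-→d10:-→d11:H1→d12:-→d13:-→d14:-→d15:-→d16:-→d17:-→d18:-→d19:-→d20:-→d21:-→d22:-→d23:-→d24:-→d25:-→d26:H0→d27:-→d28:H3→d29:-→d30:-→d31:-→d32:H0 -> H0
  lookup 35.38.99.248: bits 0010001100100110011000111111 walk d0:H4→d1:H4→d2:-→d3:-→d4:-→d5:-→d6:-→d7:-→d8:-→d9:-→d10:-→d11:-→d12:H1→d13:-→d14:-→d15:-→d16:-→d17:-→d18:-→d19:-→d20:-→d21:-→d22:-→d23:-→d24:-→d25:-→d26:-→d27:-→d28:H2 -> H2
  lookup 11.4.210.162: bits 0000101100000 walk d0:H4→d1:H4→d2:-→d3:-→d4:-→d5:H3→d6:-→d7:-→d8:-→d9:-→d10:-→d11:H1→d12:-→d13:- -> H1
  lookup 84.0.0.88: bits 01010100 walk d0:H4→d1:H4→d2:-→d3:-→d4:-→d5:-→d6:-→d7:-→d8:H2 -> H2
  lookup 35.32.1.248: bits 0010001100100 walk d0:H4→d1:H4→d2:-→d3:-→d4:-→d5:-→d6:-→d7:-→d8:-→d9:-→d10:-→d11:-→d12:H1→d13:- -> H1
  lookup 8.0.0.47: bits 000010 walk d0:H4→d1:H4→d2:-→d3:-→d4:-→d5:H3→d6:- -> H3
  lookup 35.35.41.190: bits 0010001100100 walk d0:H4→d1:H4→d2:-→d3:-→d4:-→d5:-→d6:-→d7:-→d8:-→d9:-→d10:-→d11:-→d12:H1→d13:- -> H1

== LOOKUPS ==
["H0","H4","no-route","H0","H4","H0","H0","H3","H1","H0","H2","H1","H2","H1","H3","H1"]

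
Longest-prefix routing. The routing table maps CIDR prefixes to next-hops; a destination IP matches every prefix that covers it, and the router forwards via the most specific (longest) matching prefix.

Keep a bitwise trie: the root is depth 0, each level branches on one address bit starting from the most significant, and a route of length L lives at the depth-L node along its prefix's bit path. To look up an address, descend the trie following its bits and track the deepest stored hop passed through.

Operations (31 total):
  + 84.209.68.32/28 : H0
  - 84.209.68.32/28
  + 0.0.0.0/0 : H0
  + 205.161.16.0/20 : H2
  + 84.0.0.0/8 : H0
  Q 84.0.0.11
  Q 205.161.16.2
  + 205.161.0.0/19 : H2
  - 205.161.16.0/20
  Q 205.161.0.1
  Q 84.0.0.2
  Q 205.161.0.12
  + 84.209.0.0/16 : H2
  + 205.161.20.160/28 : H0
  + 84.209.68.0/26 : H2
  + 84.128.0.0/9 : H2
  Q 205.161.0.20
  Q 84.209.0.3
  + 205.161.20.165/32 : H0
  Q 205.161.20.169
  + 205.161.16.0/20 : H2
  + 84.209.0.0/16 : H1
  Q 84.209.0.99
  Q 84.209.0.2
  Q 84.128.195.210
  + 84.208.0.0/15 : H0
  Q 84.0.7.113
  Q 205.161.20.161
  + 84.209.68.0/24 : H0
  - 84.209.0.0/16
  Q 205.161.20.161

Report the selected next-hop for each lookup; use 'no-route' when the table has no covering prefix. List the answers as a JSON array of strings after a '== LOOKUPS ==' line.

Trace:
  + 84.209.68.32/28 (H0) depth=28
  del 84.209.68.32/28 (clear depth 28)
  + 0.0.0.0/0 (H0) depth=0
  + 205.161.16.0/20 (H2) depth=20
  + 84.0.0.0/8 (H0) depth=8
  lookup 84.0.0.11: bits 01010100 walk d0:H0→d1:-→d2:-→d3:-→d4:-→d5:-→d6:-→d7:-→d8:H0 -> H0
  lookup 205.161.16.2: bits 11001101101000010001 walk d0:H0→d1:-→d2:-→d3:-→d4:-→d5:-→d6:-→d7:-→d8:-→d9:-→d10:-→d11:-→d12:-→d13:-→d14:-→d15:-→d16:-→d17:-→d18:-→d19:-→d20:H2 -> H2
  + 205.161.0.0/19 (H2) depth=19
  del 205.161.16.0/20 (clear depth 20)
  lookup 205.161.0.1: bits 1100110110100001000 walk d0:H0→d1:-→d2:-→d3:-→d4:-→d5:-→d6:-→d7:-→d8:-→d9:-→d10:-→d11:-→d12:-→d13:-→d14:-→d15:-→d16:-→d17:-→d18:-→d19:H2 -> H2
  lookup 84.0.0.2: bits 01010100 walk d0:H0→d1:-→d2:-→d3:-→d4:-→d5:-→d6:-→d7:-→d8:H0 -> H0
  lookup 205.161.0.12: bits 1100110110100001000 walk d0:H0→d1:-→d2:-→d3:-→d4:-→d5:-→d6:-→d7:-→d8:-→d9:-→d10:-→d11:-→d12:-→d13:-→d14:-→d15:-→d16:-→d17:-→d18:-→d19:H2 -> H2
  + 84.209.0.0/16 (H2) depth=16
  + 205.161.20.160/28 (H0) depth=28
  + 84.209.68.0/26 (H2) depth=26
  + 84.128.0.0/9 (H2) depth=9
  lookup 205.161.0.20: bits 1100110110100001000 walk d0:H0→d1:-→d2:-→d3:-→d4:-→d5:-→d6:-→d7:-→d8:-→d9:-→d10:-→d11:-→d12:-→d13:-→d14:-→d15:-→d16:-→d17:-→d18:-→d19:H2 -> H2
  lookup 84.209.0.3: bits 01010100110100010 walk d0:H0→d1:-→d2:-→d3:-→d4:-→d5:-→d6:-→d7:-→d8:H0→d9:H2→d10:-→d11:-→d12:-→d13:-→d14:-→d15:-→d16:H2→d17:- -> H2
  + 205.161.20.165/32 (H0) depth=32
  lookup 205.161.20.169: bits 1100110110100001000101001010 walk d0:H0→d1:-→d2:-→d3:-→d4:-→d5:-→d6:-→d7:-→d8:-→d9:-→d10:-→d11:-→d12:-→d13:-→d14:-→d15:-→d16:-→d17:-→d18:-→d19:H2→d20:-→d21:-→d22:-→d23:-→d24:-→d25:-→d26:-→d27:-→d28:H0 -> H0
  + 205.161.16.0/20 (H2) depth=20
  + 84.209.0.0/16 (H1) depth=16
  lookup 84.209.0.99: bits 01010100110100010 walk d0:H0→d1:-→d2:-→d3:-→d4:-→d5:-→d6:-→d7:-→d8:H0→d9:H2→d10:-→d11:-→d12:-→d13:-→d14:-→d15:-→d16:H1→d17:- -> H1
  lookup 84.209.0.2: bits 01010100110100010 walk d0:H0→d1:-→d2:-→d3:-→d4:-→d5:-→d6:-→d7:-→d8:H0→d9:H2→d10:-→d11:-→d12:-→d13:-→d14:-→d15:-→d16:H1→d17:- -> H1
  lookup 84.128.195.210: bits 010101001 walk d0:H0→d1:-→d2:-→d3:-→d4:-→d5:-→d6:-→d7:-→d8:H0→d9:H2 -> H2
  + 84.208.0.0/15 (H0) depth=15
  lookup 84.0.7.113: bits 01010100 walk d0:H0→d1:-→d2:-→d3:-→d4:-→d5:-→d6:-→d7:-→d8:H0 -> H0
  lookup 205.161.20.161: bits 11001101101000010001010010100 walk d0:H0→d1:-→d2:-→d3:-→d4:-→d5:-→d6:-→d7:-→d8:-→d9:-→d10:-→d11:-→d12:-→d13:-→d14:-→d15:-→d16:-→d17:-→d18:-→d19:H2→d20:H2→d21:-→d22:-→d23:-→d24:-→d25:-→d26:-→d27:-→d28:H0→d29:- -> H0
  + 84.209.68.0/24 (H0) depth=24
  del 84.209.0.0/16 (clear depth 16)
  lookup 205.161.20.161: bits 11001101101000010001010010100 walk d0:H0→d1:-→d2:-→d3:-→d4:-→d5:-→d6:-→d7:-→d8:-→d9:-→d10:-→d11:-→d12:-→d13:-→d14:-→d15:-→d16:-→d17:-→d18:-→d19:H2→d20:H2→d21:-→d22:-→d23:-→d24:-→d25:-→d26:-→d27:-→d28:H0→d29:- -> H0

== LOOKUPS ==
["H0","H2","H2","H0","H2","H2","H2","H0","H1","H1","H2","H0","H0","H0"]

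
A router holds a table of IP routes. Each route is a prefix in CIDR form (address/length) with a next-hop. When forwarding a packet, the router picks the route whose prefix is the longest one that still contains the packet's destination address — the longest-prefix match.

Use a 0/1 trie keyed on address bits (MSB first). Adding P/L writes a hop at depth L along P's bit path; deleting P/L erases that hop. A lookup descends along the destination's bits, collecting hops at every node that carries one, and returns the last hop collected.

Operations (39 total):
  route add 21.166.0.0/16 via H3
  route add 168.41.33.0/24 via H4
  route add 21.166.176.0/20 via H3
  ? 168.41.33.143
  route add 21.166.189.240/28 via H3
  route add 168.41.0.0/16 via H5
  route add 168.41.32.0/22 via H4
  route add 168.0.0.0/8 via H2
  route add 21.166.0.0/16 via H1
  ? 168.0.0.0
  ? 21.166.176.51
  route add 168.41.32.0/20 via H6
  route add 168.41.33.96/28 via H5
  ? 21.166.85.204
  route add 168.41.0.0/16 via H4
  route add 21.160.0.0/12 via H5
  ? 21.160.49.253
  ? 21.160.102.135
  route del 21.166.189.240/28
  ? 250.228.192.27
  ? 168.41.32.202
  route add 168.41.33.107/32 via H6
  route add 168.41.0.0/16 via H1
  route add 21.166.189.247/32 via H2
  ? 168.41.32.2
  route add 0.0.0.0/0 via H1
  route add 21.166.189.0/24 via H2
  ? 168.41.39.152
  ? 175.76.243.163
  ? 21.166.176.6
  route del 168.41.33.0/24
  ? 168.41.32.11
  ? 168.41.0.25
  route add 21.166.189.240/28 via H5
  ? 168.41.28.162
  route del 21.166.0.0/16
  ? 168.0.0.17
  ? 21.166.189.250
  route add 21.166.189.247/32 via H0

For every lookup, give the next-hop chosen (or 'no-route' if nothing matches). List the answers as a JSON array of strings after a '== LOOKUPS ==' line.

Process each operation:
  add 21.166.0.0/16 -> H3 at depth 16
  add 168.41.33.0/24 -> H4 at depth 24
  add 21.166.176.0/20 -> H3 at depth 20
  ? 168.41.33.143  path d0:-→d1:-→d2:-→d3:-→d4:-→d5:-→d6:-→d7:-→d8:-→d9:-→d10:-→d11:-→d12:-→d13:-→d14:-→d15:-→d16:-→d17:-→d18:-→d19:-→d20:-→d21:-→d22:-→d23:-→d24:H4  best=H4
  add 21.166.189.240/28 -> H3 at depth 28
  add 168.41.0.0/16 -> H5 at depth 16
  add 168.41.32.0/22 -> H4 at depth 22
  add 168.0.0.0/8 -> H2 at depth 8
  add 21.166.0.0/16 -> H1 at depth 16
  ? 168.0.0.0  path d0:-→d1:-→d2:-→d3:-→d4:-→d5:-→d6:-→d7:-→d8:H2→d9:-→d10:-  best=H2
  ? 21.166.176.51  path d0:-→d1:-→d2:-→d3:-→d4:-→d5:-→d6:-→d7:-→d8:-→d9:-→d10:-→d11:-→d12:-→d13:-→d14:-→d15:-→d16:H1→d17:-→d18:-→d19:-→d20:H3  best=H3
  add 168.41.32.0/20 -> H6 at depth 20
  add 168.41.33.96/28 -> H5 at depth 28
  ? 21.166.85.204  path d0:-→d1:-→d2:-→d3:-→d4:-→d5:-→d6:-→d7:-→d8:-→d9:-→d10:-→d11:-→d12:-→d13:-→d14:-→d15:-→d16:H1  best=H1
  add 168.41.0.0/16 -> H4 at depth 16
  add 21.160.0.0/12 -> H5 at depth 12
  ? 21.160.49.253  path d0:-→d1:-→d2:-→d3:-→d4:-→d5:-→d6:-→d7:-→d8:-→d9:-→d10:-→d11:-→d12:H5→d13:-  best=H5
  ? 21.160.102.135  path d0:-→d1:-→d2:-→d3:-→d4:-→d5:-→d6:-→d7:-→d8:-→d9:-→d10:-→d11:-→d12:H5→d13:-  best=H5
  del 21.166.189.240/28 (clear depth 28)
  ? 250.228.192.27  path d0:-→d1:-  best=no-route
  ? 168.41.32.202  path d0:-→d1:-→d2:-→d3:-→d4:-→d5:-→d6:-→d7:-→d8:H2→d9:-→d10:-→d11:-→d12:-→d13:-→d14:-→d15:-→d16:H4→d17:-→d18:-→d19:-→d20:H6→d21:-→d22:H4→d23:-  best=H4
  add 168.41.33.107/32 -> H6 at depth 32
  add 168.41.0.0/16 -> H1 at depth 16
  add 21.166.189.247/32 -> H2 at depth 32
  ? 168.41.32.2  path d0:-→d1:-→d2:-→d3:-→d4:-→d5:-→d6:-→d7:-→d8:H2→d9:-→d10:-→d11:-→d12:-→d13:-→d14:-→d15:-→d16:H1→d17:-→d18:-→d19:-→d20:H6→d21:-→d22:H4→d23:-  best=H4
  add 0.0.0.0/0 -> H1 at depth 0
  add 21.166.189.0/24 -> H2 at depth 24
  ? 168.41.39.152  path d0:H1→d1:-→d2:-→d3:-→d4:-→d5:-→d6:-→d7:-→d8:H2→d9:-→d10:-→d11:-→d12:-→d13:-→d14:-→d15:-→d16:H1→d17:-→d18:-→d19:-→d20:H6→d21:-  best=H6
  ? 175.76.243.163  path d0:H1→d1:-→d2:-→d3:-→d4:-→d5:-  best=H1
  ? 21.166.176.6  path d0:H1→d1:-→d2:-→d3:-→d4:-→d5:-→d6:-→d7:-→d8:-→d9:-→d10:-→d11:-→d12:H5→d13:-→d14:-→d15:-→d16:H1→d17:-→d18:-→d19:-→d20:H3  best=H3
  del 168.41.33.0/24 (clear depth 24)
  ? 168.41.32.11  path d0:H1→d1:-→d2:-→d3:-→d4:-→d5:-→d6:-→d7:-→d8:H2→d9:-→d10:-→d11:-→d12:-→d13:-→d14:-→d15:-→d16:H1→d17:-→d18:-→d19:-→d20:H6→d21:-→d22:H4→d23:-  best=H4
  ? 168.41.0.25  path d0:H1→d1:-→d2:-→d3:-→d4:-→d5:-→d6:-→d7:-→d8:H2→d9:-→d10:-→d11:-→d12:-→d13:-→d14:-→d15:-→d16:H1→d17:-→d18:-  best=H1
  add 21.166.189.240/28 -> H5 at depth 28
  ? 168.41.28.162  path d0:H1→d1:-→d2:-→d3:-→d4:-→d5:-→d6:-→d7:-→d8:H2→d9:-→d10:-→d11:-→d12:-→d13:-→d14:-→d15:-→d16:H1→d17:-→d18:-  best=H1
  del 21.166.0.0/16 (clear depth 16)
  ? 168.0.0.17  path d0:H1→d1:-→d2:-→d3:-→d4:-→d5:-→d6:-→d7:-→d8:H2→d9:-→d10:-  best=H2
  ? 21.166.189.250  path d0:H1→d1:-→d2:-→d3:-→d4:-→d5:-→d6:-→d7:-→d8:-→d9:-→d10:-→d11:-→d12:H5→d13:-→d14:-→d15:-→d16:-→d17:-→d18:-→d19:-→d20:H3→d21:-→d22:-→d23:-→d24:H2→d25:-→d26:-→d27:-→d28:H5  best=H5
  add 21.166.189.247/32 -> H0 at depth 32

== LOOKUPS ==
["H4","H2","H3","H1","H5","H5","no-route","H4","H4","H6","H1","H3","H4","H1","H1","H2","H5"]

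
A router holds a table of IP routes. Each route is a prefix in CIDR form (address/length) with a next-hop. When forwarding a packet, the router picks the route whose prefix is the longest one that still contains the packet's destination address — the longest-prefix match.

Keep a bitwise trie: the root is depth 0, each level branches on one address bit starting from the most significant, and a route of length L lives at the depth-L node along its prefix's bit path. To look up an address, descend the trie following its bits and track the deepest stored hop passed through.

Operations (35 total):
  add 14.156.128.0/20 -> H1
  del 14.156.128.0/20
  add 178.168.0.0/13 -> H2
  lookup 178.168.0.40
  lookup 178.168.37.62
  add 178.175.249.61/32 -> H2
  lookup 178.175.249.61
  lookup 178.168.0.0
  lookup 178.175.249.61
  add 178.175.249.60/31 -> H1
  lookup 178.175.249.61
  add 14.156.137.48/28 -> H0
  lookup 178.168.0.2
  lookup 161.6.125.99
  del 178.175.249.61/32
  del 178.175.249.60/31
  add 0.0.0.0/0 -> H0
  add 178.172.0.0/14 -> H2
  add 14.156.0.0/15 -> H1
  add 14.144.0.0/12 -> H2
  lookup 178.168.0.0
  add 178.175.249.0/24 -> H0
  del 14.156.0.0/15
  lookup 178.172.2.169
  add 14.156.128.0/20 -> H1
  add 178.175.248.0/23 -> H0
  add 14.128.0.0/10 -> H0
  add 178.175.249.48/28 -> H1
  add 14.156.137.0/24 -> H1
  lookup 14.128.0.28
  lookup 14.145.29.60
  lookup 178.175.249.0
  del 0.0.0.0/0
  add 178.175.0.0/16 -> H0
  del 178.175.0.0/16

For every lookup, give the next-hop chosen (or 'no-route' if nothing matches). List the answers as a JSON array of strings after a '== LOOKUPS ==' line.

Apply in order:
  + 14.156.128.0/20 (H1) depth=20
  - 14.156.128.0/20 clear@20
  + 178.168.0.0/13 (H2) depth=13
  ? 178.168.0.40  path d0:-→d1:-→d2:-→d3:-→d4:-→d5:-→d6:-→d7:-→d8:-→d9:-→d10:-→d11:-→d12:-→d13:H2  best=H2
  ? 178.168.37.62  path d0:-→d1:-→d2:-→d3:-→d4:-→d5:-→d6:-→d7:-→d8:-→d9:-→d10:-→d11:-→d12:-→d13:H2  best=H2
  + 178.175.249.61/32 (H2) depth=32
  ? 178.175.249.61  path d0:-→d1:-→d2:-→d3:-→d4:-→d5:-→d6:-→d7:-→d8:-→d9:-→d10:-→d11:-→d12:-→d13:H2→d14:-→d15:-→d16:-→d17:-→d18:-→d19:-→d20:-→d21:-→d22:-→d23:-→d24:-→d25:-→d26:-→d27:-→d28:-→d29:-→d30:-→d31:-→d32:H2  best=H2
  ? 178.168.0.0  path d0:-→d1:-→d2:-→d3:-→d4:-→d5:-→d6:-→d7:-→d8:-→d9:-→d10:-→d11:-→d12:-→d13:H2  best=H2
  ? 178.175.249.61  path d0:-→d1:-→d2:-→d3:-→d4:-→d5:-→d6:-→d7:-→d8:-→d9:-→d10:-→d11:-→d12:-→d13:H2→d14:-→d15:-→d16:-→d17:-→d18:-→d19:-→d20:-→d21:-→d22:-→d23:-→d24:-→d25:-→d26:-→d27:-→d28:-→d29:-→d30:-→d31:-→d32:H2  best=H2
  + 178.175.249.60/31 (H1) depth=31
  ? 178.175.249.61  path d0:-→d1:-→d2:-→d3:-→d4:-→d5:-→d6:-→d7:-→d8:-→d9:-→d10:-→d11:-→d12:-→d13:H2→d14:-→d15:-→d16:-→d17:-→d18:-→d19:-→d20:-→d21:-→d22:-→d23:-→d24:-→d25:-→d26:-→d27:-→d28:-→d29:-→d30:-→d31:H1→d32:H2  best=H2
  + 14.156.137.48/28 (H0) depth=28
  ? 178.168.0.2  path d0:-→d1:-→d2:-→d3:-→d4:-→d5:-→d6:-→d7:-→d8:-→d9:-→d10:-→d11:-→d12:-→d13:H2  best=H2
  ? 161.6.125.99  path d0:-→d1:-→d2:-→d3:-  best=no-route
  - 178.175.249.61/32 clear@32
  - 178.175.249.60/31 clear@31
  + 0.0.0.0/0 (H0) depth=0
  + 178.172.0.0/14 (H2) depth=14
  + 14.156.0.0/15 (H1) depth=15
  + 14.144.0.0/12 (H2) depth=12
  ? 178.168.0.0  path d0:H0→d1:-→d2:-→d3:-→d4:-→d5:-→d6:-→d7:-→d8:-→d9:-→d10:-→d11:-→d12:-→d13:H2  best=H2
  + 178.175.249.0/24 (H0) depth=24
  - 14.156.0.0/15 clear@15
  ? 178.172.2.169  path d0:H0→d1:-→d2:-→d3:-→d4:-→d5:-→d6:-→d7:-→d8:-→d9:-→d10:-→d11:-→d12:-→d13:H2→d14:H2  best=H2
  + 14.156.128.0/20 (H1) depth=20
  + 178.175.248.0/23 (H0) depth=23
  + 14.128.0.0/10 (H0) depth=10
  + 178.175.249.48/28 (H1) depth=28
  + 14.156.137.0/24 (H1) depth=24
  ? 14.128.0.28  path d0:H0→d1:-→d2:-→d3:-→d4:-→d5:-→d6:-→d7:-→d8:-→d9:-→d10:H0→d11:-  best=H0
  ? 14.145.29.60  path d0:H0→d1:-→d2:-→d3:-→d4:-→d5:-→d6:-→d7:-→d8:-→d9:-→d10:H0→d11:-→d12:H2  best=H2
  ? 178.175.249.0  path d0:H0→d1:-→d2:-→d3:-→d4:-→d5:-→d6:-→d7:-→d8:-→d9:-→d10:-→d11:-→d12:-→d13:H2→d14:H2→d15:-→d16:-→d17:-→d18:-→d19:-→d20:-→d21:-→d22:-→d23:H0→d24:H0→d25:-→d26:-  best=H0
  - 0.0.0.0/0 clear@0
  + 178.175.0.0/16 (H0) depth=16
  - 178.175.0.0/16 clear@16

== LOOKUPS ==
["H2","H2","H2","H2","H2","H2","H2","no-route","H2","H2","H0","H2","H0"]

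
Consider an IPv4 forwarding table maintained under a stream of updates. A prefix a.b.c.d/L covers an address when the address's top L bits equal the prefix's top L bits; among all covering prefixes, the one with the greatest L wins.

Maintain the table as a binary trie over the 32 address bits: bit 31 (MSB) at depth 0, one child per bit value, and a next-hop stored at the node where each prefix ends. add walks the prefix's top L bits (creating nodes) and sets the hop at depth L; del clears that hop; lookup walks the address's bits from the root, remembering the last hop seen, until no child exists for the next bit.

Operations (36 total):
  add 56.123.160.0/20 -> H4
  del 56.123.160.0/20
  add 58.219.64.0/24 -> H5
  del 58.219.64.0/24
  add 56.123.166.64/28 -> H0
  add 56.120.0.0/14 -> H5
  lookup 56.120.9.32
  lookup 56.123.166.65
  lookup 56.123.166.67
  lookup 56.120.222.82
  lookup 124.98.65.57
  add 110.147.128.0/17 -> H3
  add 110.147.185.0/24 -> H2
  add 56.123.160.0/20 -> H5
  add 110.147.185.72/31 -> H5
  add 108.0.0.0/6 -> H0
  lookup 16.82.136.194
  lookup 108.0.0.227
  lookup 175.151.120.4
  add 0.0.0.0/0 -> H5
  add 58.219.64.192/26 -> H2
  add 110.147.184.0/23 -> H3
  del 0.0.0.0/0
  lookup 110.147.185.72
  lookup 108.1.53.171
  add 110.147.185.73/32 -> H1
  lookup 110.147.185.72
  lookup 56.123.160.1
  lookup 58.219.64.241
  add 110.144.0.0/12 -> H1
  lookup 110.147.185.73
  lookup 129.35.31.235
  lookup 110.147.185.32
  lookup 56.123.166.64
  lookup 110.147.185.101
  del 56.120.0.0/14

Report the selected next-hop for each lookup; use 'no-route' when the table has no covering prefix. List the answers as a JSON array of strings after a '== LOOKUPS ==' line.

Trace:
  + 56.123.160.0/20 (H4) depth=20
  - 56.123.160.0/20 clear@20
  + 58.219.64.0/24 (H5) depth=24
  - 58.219.64.0/24 clear@24
  + 56.123.166.64/28 (H0) depth=28
  + 56.120.0.0/14 (H5) depth=14
  ? 56.120.9.32  path d0:-→d1:-→d2:-→d3:-→d4:-→d5:-→d6:-→d7:-→d8:-→d9:-→d10:-→d11:-→d12:-→d13:-→d14:H5  best=H5
  ? 56.123.166.65  path d0:-→d1:-→d2:-→d3:-→d4:-→d5:-→d6:-→d7:-→d8:-→d9:-→d10:-→d11:-→d12:-→d13:-→d14:H5→d15:-→d16:-→d17:-→d18:-→d19:-→d20:-→d21:-→d22:-→d23:-→d24:-→d25:-→d26:-→d27:-→d28:H0  best=H0
  ? 56.123.166.67  path d0:-→d1:-→d2:-→d3:-→d4:-→d5:-→d6:-→d7:-→d8:-→d9:-→d10:-→d11:-→d12:-→d13:-→d14:H5→d15:-→d16:-→d17:-→d18:-→d19:-→d20:-→d21:-→d22:-→d23:-→d24:-→d25:-→d26:-→d27:-→d28:H0  best=H0
  ? 56.120.222.82  path d0:-→d1:-→d2:-→d3:-→d4:-→d5:-→d6:-→d7:-→d8:-→d9:-→d10:-→d11:-→d12:-→d13:-→d14:H5  best=H5
  ? 124.98.65.57  path d0:-→d1:-  best=no-route
  + 110.147.128.0/17 (H3) depth=17
  + 110.147.185.0/24 (H2) depth=24
  + 56.123.160.0/20 (H5) depth=20
  + 110.147.185.72/31 (H5) depth=31
  + 108.0.0.0/6 (H0) depth=6
  ? 16.82.136.194  path d0:-→d1:-→d2:-  best=no-route
  ? 108.0.0.227  path d0:-→d1:-→d2:-→d3:-→d4:-→d5:-→d6:H0  best=H0
  ? 175.151.120.4  path d0:-  best=no-route
  + 0.0.0.0/0 (H5) depth=0
  + 58.219.64.192/26 (H2) depth=26
  + 110.147.184.0/23 (H3) depth=23
  - 0.0.0.0/0 clear@0
  ? 110.147.185.72  path d0:-→d1:-→d2:-→d3:-→d4:-→d5:-→d6:H0→d7:-→d8:-→d9:-→d10:-→d11:-→d12:-→d13:-→d14:-→d15:-→d16:-→d17:H3→d18:-→d19:-→d20:-→d21:-→d22:-→d23:H3→d24:H2→d25:-→d26:-→d27:-→d28:-→d29:-→d30:-→d31:H5  best=H5
  ? 108.1.53.171  path d0:-→d1:-→d2:-→d3:-→d4:-→d5:-→d6:H0  best=H0
  + 110.147.185.73/32 (H1) depth=32
  ? 110.147.185.72  path d0:-→d1:-→d2:-→d3:-→d4:-→d5:-→d6:H0→d7:-→d8:-→d9:-→d10:-→d11:-→d12:-→d13:-→d14:-→d15:-→d16:-→d17:H3→d18:-→d19:-→d20:-→d21:-→d22:-→d23:H3→d24:H2→d25:-→d26:-→d27:-→d28:-→d29:-→d30:-→d31:H5  best=H5
  ? 56.123.160.1  path d0:-→d1:-→d2:-→d3:-→d4:-→d5:-→d6:-→d7:-→d8:-→d9:-→d10:-→d11:-→d12:-→d13:-→d14:H5→d15:-→d16:-→d17:-→d18:-→d19:-→d20:H5→d21:-  best=H5
  ? 58.219.64.241  path d0:-→d1:-→d2:-→d3:-→d4:-→d5:-→d6:-→d7:-→d8:-→d9:-→d10:-→d11:-→d12:-→d13:-→d14:-→d15:-→d16:-→d17:-→d18:-→d19:-→d20:-→d21:-→d22:-→d23:-→d24:-→d25:-→d26:H2  best=H2
  + 110.144.0.0/12 (H1) depth=12
  ? 110.147.185.73  path d0:-→d1:-→d2:-→d3:-→d4:-→d5:-→d6:H0→d7:-→d8:-→d9:-→d10:-→d11:-→d12:H1→d13:-→d14:-→d15:-→d16:-→d17:H3→d18:-→d19:-→d20:-→d21:-→d22:-→d23:H3→d24:H2→d25:-→d26:-→d27:-→d28:-→d29:-→d30:-→d31:H5→d32:H1  best=H1
  ? 129.35.31.235  path d0:-  best=no-route
  ? 110.147.185.32  path d0:-→d1:-→d2:-→d3:-→d4:-→d5:-→d6:H0→d7:-→d8:-→d9:-→d10:-→d11:-→d12:H1→d13:-→d14:-→d15:-→d16:-→d17:H3→d18:-→d19:-→d20:-→d21:-→d22:-→d23:H3→d24:H2→d25:-  best=H2
  ? 56.123.166.64  path d0:-→d1:-→d2:-→d3:-→d4:-→d5:-→d6:-→d7:-→d8:-→d9:-→d10:-→d11:-→d12:-→d13:-→d14:H5→d15:-→d16:-→d17:-→d18:-→d19:-→d20:H5→d21:-→d22:-→d23:-→d24:-→d25:-→d26:-→d27:-→d28:H0  best=H0
  ? 110.147.185.101  path d0:-→d1:-→d2:-→d3:-→d4:-→d5:-→d6:H0→d7:-→d8:-→d9:-→d10:-→d11:-→d12:H1→d13:-→d14:-→d15:-→d16:-→d17:H3→d18:-→d19:-→d20:-→d21:-→d22:-→d23:H3→d24:H2→d25:-→d26:-  best=H2
  - 56.120.0.0/14 clear@14

== LOOKUPS ==
["H5","H0","H0","H5","no-route","no-route","H0","no-route","H5","H0","H5","H5","H2","H1","no-route","H2","H0","H2"]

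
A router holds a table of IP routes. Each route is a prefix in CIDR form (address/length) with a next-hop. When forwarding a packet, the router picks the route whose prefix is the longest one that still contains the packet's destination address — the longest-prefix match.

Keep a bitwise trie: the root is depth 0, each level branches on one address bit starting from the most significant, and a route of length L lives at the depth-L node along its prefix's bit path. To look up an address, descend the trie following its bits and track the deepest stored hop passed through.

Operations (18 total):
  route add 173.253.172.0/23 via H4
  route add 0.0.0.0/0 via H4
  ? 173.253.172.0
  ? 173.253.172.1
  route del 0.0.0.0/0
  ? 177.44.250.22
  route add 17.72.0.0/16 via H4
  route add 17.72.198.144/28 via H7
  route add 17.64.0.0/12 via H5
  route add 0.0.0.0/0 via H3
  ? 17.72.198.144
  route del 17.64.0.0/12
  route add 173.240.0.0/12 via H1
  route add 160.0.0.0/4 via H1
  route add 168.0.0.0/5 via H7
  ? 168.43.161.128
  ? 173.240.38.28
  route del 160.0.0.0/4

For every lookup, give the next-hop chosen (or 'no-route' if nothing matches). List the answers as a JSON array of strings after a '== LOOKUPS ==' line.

Trace:
  add 173.253.172.0/23 -> H4 at depth 23
  add 0.0.0.0/0 -> H4 at depth 0
  lookup 173.253.172.0: bits 10101101111111011010110 walk d0:H4→d1:-→d2:-→d3:-→d4:-→d5:-→d6:-→d7:-→d8:-→d9:-→d10:-→d11:-→d12:-→d13:-→d14:-→d15:-→d16:-→d17:-→d18:-→d19:-→d20:-→d21:-→d22:-→d23:H4 -> H4
  lookup 173.253.172.1: bits 10101101111111011010110 walk d0:H4→d1:-→d2:-→d3:-→d4:-→d5:-→d6:-→d7:-→d8:-→d9:-→d10:-→d11:-→d12:-→d13:-→d14:-→d15:-→d16:-→d17:-→d18:-→d19:-→d20:-→d21:-→d22:-→d23:H4 -> H4
  - 0.0.0.0/0 clear@0
  lookup 177.44.250.22: bits 101 walk d0:-→d1:-→d2:-→d3:- -> no-route
  add 17.72.0.0/16 -> H4 at depth 16
  add 17.72.198.144/28 -> H7 at depth 28
  add 17.64.0.0/12 -> H5 at depth 12
  add 0.0.0.0/0 -> H3 at depth 0
  lookup 17.72.198.144: bits 0001000101001000110001101001 walk d0:H3→d1:-→d2:-→d3:-→d4:-→d5:-→d6:-→d7:-→d8:-→d9:-→d10:-→d11:-→d12:H5→d13:-→d14:-→d15:-→d16:H4→d17:-→d18:-→d19:-→d20:-→d21:-→d22:-→d23:-→d24:-→d25:-→d26:-→d27:-→d28:H7 -> H7
  - 17.64.0.0/12 clear@12
  add 173.240.0.0/12 -> H1 at depth 12
  add 160.0.0.0/4 -> H1 at depth 4
  add 168.0.0.0/5 -> H7 at depth 5
  lookup 168.43.161.128: bits 10101 walk d0:H3→d1:-→d2:-→d3:-→d4:H1→d5:H7 -> H7
  lookup 173.240.38.28: bits 101011011111 walk d0:H3→d1:-→d2:-→d3:-→d4:H1→d5:H7→d6:-→d7:-→d8:-→d9:-→d10:-→d11:-→d12:H1 -> H1
  - 160.0.0.0/4 clear@4

== LOOKUPS ==
["H4","H4","no-route","H7","H7","H1"]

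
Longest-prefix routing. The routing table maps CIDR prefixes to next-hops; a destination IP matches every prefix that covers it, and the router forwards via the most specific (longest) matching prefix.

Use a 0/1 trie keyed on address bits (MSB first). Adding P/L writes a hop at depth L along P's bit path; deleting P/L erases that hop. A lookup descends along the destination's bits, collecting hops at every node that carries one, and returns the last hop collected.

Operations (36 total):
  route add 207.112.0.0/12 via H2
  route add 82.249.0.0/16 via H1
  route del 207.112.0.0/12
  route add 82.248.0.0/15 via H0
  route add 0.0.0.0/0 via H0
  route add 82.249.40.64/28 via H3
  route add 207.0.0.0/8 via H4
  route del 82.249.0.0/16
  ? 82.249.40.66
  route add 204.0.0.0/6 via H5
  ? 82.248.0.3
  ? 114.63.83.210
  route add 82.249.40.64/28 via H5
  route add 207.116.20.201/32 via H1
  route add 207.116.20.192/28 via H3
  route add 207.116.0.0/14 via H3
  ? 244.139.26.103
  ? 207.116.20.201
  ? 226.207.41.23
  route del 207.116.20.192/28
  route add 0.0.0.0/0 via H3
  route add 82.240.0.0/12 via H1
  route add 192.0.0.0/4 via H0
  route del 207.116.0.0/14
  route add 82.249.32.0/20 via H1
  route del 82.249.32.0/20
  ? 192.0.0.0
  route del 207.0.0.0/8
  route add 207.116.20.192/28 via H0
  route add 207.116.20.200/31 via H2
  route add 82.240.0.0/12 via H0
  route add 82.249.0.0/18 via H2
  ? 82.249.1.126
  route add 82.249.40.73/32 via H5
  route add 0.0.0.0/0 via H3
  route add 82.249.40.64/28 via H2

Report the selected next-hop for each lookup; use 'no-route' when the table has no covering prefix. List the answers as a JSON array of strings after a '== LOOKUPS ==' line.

Process each operation:
  + 207.112.0.0/12 (H2) depth=12
  + 82.249.0.0/16 (H1) depth=16
  - 207.112.0.0/12 clear@12
  + 82.248.0.0/15 (H0) depth=15
  + 0.0.0.0/0 (H0) depth=0
  + 82.249.40.64/28 (H3) depth=28
  + 207.0.0.0/8 (H4) depth=8
  - 82.249.0.0/16 clear@16
  lookup 82.249.40.66: bits 0101001011111001001010000100 walk d0:H0→d1:-→d2:-→d3:-→d4:-→d5:-→d6:-→d7:-→d8:-→d9:-→d10:-→d11:-→d12:-→d13:-→d14:-→d15:H0→d16:-→d17:-→d18:-→d19:-→d20:-→d21:-→d22:-→d23:-→d24:-→d25:-→d26:-→d27:-→d28:H3 -> H3
  + 204.0.0.0/6 (H5) depth=6
  lookup 82.248.0.3: bits 010100101111100 walk d0:H0→d1:-→d2:-→d3:-→d4:-→d5:-→d6:-→d7:-→d8:-→d9:-→d10:-→d11:-→d12:-→d13:-→d14:-→d15:H0 -> H0
  lookup 114.63.83.210: bits 01 walk d0:H0→d1:-→d2:- -> H0
  + 82.249.40.64/28 (H5) depth=28
  + 207.116.20.201/32 (H1) depth=32
  + 207.116.20.192/28 (H3) depth=28
  + 207.116.0.0/14 (H3) depth=14
  lookup 244.139.26.103: bits 11 walk d0:H0→d1:-→d2:- -> H0
  lookup 207.116.20.201: bits 11001111011101000001010011001001 walk d0:H0→d1:-→d2:-→d3:-→d4:-→d5:-→d6:H5→d7:-→d8:H4→d9:-→d10:-→d11:-→d12:-→d13:-→d14:H3→d15:-→d16:-→d17:-→d18:-→d19:-→d20:-→d21:-→d22:-→d23:-→d24:-→d25:-→d26:-→d27:-→d28:H3→d29:-→d30:-→d31:-→d32:H1 -> H1
  lookup 226.207.41.23: bits 11 walk d0:H0→d1:-→d2:- -> H0
  - 207.116.20.192/28 clear@28
  + 0.0.0.0/0 (H3) depth=0
  + 82.240.0.0/12 (H1) depth=12
  + 192.0.0.0/4 (H0) depth=4
  - 207.116.0.0/14 clear@14
  + 82.249.32.0/20 (H1) depth=20
  - 82.249.32.0/20 clear@20
  lookup 192.0.0.0: bits 1100 walk d0:H3→d1:-→d2:-→d3:-→d4:H0 -> H0
  - 207.0.0.0/8 clear@8
  + 207.116.20.192/28 (H0) depth=28
  + 207.116.20.200/31 (H2) depth=31
  + 82.240.0.0/12 (H0) depth=12
  + 82.249.0.0/18 (H2) depth=18
  lookup 82.249.1.126: bits 010100101111100100 walk d0:H3→d1:-→d2:-→d3:-→d4:-→d5:-→d6:-→d7:-→d8:-→d9:-→d10:-→d11:-→d12:H0→d13:-→d14:-→d15:H0→d16:-→d17:-→d18:H2 -> H2
  + 82.249.40.73/32 (H5) depth=32
  + 0.0.0.0/0 (H3) depth=0
  + 82.249.40.64/28 (H2) depth=28

== LOOKUPS ==
["H3","H0","H0","H0","H1","H0","H0","H2"]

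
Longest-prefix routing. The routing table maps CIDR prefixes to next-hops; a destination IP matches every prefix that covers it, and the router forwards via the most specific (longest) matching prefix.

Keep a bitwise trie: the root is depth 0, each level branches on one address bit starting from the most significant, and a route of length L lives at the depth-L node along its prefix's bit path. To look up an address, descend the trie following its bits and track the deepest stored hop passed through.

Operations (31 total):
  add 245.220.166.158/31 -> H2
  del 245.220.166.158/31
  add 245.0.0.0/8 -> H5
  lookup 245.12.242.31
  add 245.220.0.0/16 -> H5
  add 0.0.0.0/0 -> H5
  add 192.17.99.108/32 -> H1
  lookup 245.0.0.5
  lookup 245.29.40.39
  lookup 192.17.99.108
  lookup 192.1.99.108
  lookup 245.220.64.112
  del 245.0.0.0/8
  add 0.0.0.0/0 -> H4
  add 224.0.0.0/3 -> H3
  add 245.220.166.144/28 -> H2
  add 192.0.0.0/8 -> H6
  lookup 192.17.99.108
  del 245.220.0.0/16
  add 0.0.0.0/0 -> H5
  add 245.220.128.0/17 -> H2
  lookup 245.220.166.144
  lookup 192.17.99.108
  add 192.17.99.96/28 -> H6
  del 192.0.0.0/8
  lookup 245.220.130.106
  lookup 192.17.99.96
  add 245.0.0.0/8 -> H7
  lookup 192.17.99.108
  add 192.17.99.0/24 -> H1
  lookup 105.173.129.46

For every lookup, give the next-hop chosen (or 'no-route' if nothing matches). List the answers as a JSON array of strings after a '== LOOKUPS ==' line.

Apply in order:
  add 245.220.166.158/31 -> H2 at depth 31
  del 245.220.166.158/31 (clear depth 31)
  add 245.0.0.0/8 -> H5 at depth 8
  Q 245.12.242.31: descend 11110101 ; hops seen [H5] ; pick H5
  add 245.220.0.0/16 -> H5 at depth 16
  add 0.0.0.0/0 -> H5 at depth 0
  add 192.17.99.108/32 -> H1 at depth 32
  Q 245.0.0.5: descend 11110101 ; hops seen [H5,H5] ; pick H5
  Q 245.29.40.39: descend 11110101 ; hops seen [H5,H5] ; pick H5
  Q 192.17.99.108: descend 11000000000100010110001101101100 ; hops seen [H5,H1] ; pick H1
  Q 192.1.99.108: descend 11000000000 ; hops seen [H5] ; pick H5
  Q 245.220.64.112: descend 1111010111011100 ; hops seen [H5,H5,H5] ; pick H5
  del 245.0.0.0/8 (clear depth 8)
  add 0.0.0.0/0 -> H4 at depth 0
  add 224.0.0.0/3 -> H3 at depth 3
  add 245.220.166.144/28 -> H2 at depth 28
  add 192.0.0.0/8 -> H6 at depth 8
  Q 192.17.99.108: descend 11000000000100010110001101101100 ; hops seen [H4,H6,H1] ; pick H1
  del 245.220.0.0/16 (clear depth 16)
  add 0.0.0.0/0 -> H5 at depth 0
  add 245.220.128.0/17 -> H2 at depth 17
  Q 245.220.166.144: descend 1111010111011100101001101001 ; hops seen [H5,H3,H2,H2] ; pick H2
  Q 192.17.99.108: descend 11000000000100010110001101101100 ; hops seen [H5,H6,H1] ; pick H1
  add 192.17.99.96/28 -> H6 at depth 28
  del 192.0.0.0/8 (clear depth 8)
  Q 245.220.130.106: descend 111101011101110010 ; hops seen [H5,H3,H2] ; pick H2
  Q 192.17.99.96: descend 1100000000010001011000110110 ; hops seen [H5,H6] ; pick H6
  add 245.0.0.0/8 -> H7 at depth 8
  Q 192.17.99.108: descend 11000000000100010110001101101100 ; hops seen [H5,H6,H1] ; pick H1
  add 192.17.99.0/24 -> H1 at depth 24
  Q 105.173.129.46: descend ε ; hops seen [H5] ; pick H5

== LOOKUPS ==
["H5","H5","H5","H1","H5","H5","H1","H2","H1","H2","H6","H1","H5"]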